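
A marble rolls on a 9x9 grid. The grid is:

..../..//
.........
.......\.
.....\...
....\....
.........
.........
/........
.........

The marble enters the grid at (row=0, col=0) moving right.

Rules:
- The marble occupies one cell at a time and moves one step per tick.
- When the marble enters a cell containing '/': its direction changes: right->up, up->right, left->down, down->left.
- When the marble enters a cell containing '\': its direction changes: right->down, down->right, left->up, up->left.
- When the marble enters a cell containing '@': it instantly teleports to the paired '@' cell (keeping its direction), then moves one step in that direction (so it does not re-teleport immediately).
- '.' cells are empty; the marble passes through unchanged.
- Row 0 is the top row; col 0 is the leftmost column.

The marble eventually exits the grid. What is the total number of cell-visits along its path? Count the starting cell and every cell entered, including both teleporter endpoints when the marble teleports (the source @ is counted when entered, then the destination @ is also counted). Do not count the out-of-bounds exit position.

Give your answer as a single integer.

Answer: 5

Derivation:
Step 1: enter (0,0), '.' pass, move right to (0,1)
Step 2: enter (0,1), '.' pass, move right to (0,2)
Step 3: enter (0,2), '.' pass, move right to (0,3)
Step 4: enter (0,3), '.' pass, move right to (0,4)
Step 5: enter (0,4), '/' deflects right->up, move up to (-1,4)
Step 6: at (-1,4) — EXIT via top edge, pos 4
Path length (cell visits): 5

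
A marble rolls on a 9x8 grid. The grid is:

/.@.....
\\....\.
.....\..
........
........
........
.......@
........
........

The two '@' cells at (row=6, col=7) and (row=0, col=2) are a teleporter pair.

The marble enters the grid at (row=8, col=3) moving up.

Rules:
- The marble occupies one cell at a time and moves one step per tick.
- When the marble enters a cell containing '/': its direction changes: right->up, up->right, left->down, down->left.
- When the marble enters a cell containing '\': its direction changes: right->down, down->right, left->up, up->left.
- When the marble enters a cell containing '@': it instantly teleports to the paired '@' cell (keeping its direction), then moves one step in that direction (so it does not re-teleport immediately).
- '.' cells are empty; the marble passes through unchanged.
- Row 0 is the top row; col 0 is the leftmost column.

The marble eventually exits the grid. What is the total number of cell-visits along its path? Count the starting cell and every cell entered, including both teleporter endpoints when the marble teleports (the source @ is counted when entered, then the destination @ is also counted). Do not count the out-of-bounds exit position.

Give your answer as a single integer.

Answer: 9

Derivation:
Step 1: enter (8,3), '.' pass, move up to (7,3)
Step 2: enter (7,3), '.' pass, move up to (6,3)
Step 3: enter (6,3), '.' pass, move up to (5,3)
Step 4: enter (5,3), '.' pass, move up to (4,3)
Step 5: enter (4,3), '.' pass, move up to (3,3)
Step 6: enter (3,3), '.' pass, move up to (2,3)
Step 7: enter (2,3), '.' pass, move up to (1,3)
Step 8: enter (1,3), '.' pass, move up to (0,3)
Step 9: enter (0,3), '.' pass, move up to (-1,3)
Step 10: at (-1,3) — EXIT via top edge, pos 3
Path length (cell visits): 9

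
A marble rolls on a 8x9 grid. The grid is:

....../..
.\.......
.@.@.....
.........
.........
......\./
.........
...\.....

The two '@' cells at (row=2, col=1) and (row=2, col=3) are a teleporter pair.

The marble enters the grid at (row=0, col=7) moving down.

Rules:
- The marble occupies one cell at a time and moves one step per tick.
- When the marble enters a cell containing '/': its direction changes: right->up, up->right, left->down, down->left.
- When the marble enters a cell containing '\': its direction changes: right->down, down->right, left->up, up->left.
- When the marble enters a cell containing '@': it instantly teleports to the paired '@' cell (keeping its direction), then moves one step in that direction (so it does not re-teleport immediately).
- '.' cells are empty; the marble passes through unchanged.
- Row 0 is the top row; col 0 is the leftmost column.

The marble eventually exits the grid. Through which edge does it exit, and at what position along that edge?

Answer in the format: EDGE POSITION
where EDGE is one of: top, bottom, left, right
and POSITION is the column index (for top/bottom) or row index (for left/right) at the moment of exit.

Answer: bottom 7

Derivation:
Step 1: enter (0,7), '.' pass, move down to (1,7)
Step 2: enter (1,7), '.' pass, move down to (2,7)
Step 3: enter (2,7), '.' pass, move down to (3,7)
Step 4: enter (3,7), '.' pass, move down to (4,7)
Step 5: enter (4,7), '.' pass, move down to (5,7)
Step 6: enter (5,7), '.' pass, move down to (6,7)
Step 7: enter (6,7), '.' pass, move down to (7,7)
Step 8: enter (7,7), '.' pass, move down to (8,7)
Step 9: at (8,7) — EXIT via bottom edge, pos 7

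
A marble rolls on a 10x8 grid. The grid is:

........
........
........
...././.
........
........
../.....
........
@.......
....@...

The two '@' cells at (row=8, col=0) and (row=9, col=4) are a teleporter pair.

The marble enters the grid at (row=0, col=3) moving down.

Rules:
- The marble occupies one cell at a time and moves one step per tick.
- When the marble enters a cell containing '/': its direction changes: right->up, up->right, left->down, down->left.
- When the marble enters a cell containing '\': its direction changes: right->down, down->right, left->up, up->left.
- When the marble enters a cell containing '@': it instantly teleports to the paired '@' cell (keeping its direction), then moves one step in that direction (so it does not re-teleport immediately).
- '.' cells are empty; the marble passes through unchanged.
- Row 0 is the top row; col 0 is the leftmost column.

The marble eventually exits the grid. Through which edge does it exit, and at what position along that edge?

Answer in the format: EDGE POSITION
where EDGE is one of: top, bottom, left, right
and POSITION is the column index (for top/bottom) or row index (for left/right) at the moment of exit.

Answer: bottom 3

Derivation:
Step 1: enter (0,3), '.' pass, move down to (1,3)
Step 2: enter (1,3), '.' pass, move down to (2,3)
Step 3: enter (2,3), '.' pass, move down to (3,3)
Step 4: enter (3,3), '.' pass, move down to (4,3)
Step 5: enter (4,3), '.' pass, move down to (5,3)
Step 6: enter (5,3), '.' pass, move down to (6,3)
Step 7: enter (6,3), '.' pass, move down to (7,3)
Step 8: enter (7,3), '.' pass, move down to (8,3)
Step 9: enter (8,3), '.' pass, move down to (9,3)
Step 10: enter (9,3), '.' pass, move down to (10,3)
Step 11: at (10,3) — EXIT via bottom edge, pos 3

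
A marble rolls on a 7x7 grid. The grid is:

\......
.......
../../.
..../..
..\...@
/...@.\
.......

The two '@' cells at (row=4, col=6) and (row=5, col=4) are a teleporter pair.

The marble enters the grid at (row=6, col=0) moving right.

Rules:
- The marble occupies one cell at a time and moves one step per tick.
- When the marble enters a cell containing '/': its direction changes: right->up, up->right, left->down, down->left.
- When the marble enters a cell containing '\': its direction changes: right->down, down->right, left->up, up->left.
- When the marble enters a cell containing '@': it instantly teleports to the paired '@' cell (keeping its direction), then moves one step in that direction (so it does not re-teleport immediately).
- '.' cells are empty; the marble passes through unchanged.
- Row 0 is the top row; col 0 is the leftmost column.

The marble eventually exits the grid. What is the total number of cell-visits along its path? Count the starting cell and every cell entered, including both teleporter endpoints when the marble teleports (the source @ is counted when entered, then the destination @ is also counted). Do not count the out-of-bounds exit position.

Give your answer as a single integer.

Answer: 7

Derivation:
Step 1: enter (6,0), '.' pass, move right to (6,1)
Step 2: enter (6,1), '.' pass, move right to (6,2)
Step 3: enter (6,2), '.' pass, move right to (6,3)
Step 4: enter (6,3), '.' pass, move right to (6,4)
Step 5: enter (6,4), '.' pass, move right to (6,5)
Step 6: enter (6,5), '.' pass, move right to (6,6)
Step 7: enter (6,6), '.' pass, move right to (6,7)
Step 8: at (6,7) — EXIT via right edge, pos 6
Path length (cell visits): 7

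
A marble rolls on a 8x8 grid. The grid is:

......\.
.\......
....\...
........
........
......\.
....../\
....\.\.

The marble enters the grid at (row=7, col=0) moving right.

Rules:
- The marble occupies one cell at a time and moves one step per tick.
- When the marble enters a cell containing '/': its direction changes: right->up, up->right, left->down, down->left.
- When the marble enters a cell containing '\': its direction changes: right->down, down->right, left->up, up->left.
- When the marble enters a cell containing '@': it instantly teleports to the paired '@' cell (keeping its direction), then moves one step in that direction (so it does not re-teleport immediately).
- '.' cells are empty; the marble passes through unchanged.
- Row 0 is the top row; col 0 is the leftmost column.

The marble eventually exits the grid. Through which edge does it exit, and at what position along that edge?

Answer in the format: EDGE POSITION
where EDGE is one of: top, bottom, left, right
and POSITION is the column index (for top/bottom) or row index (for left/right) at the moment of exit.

Answer: bottom 4

Derivation:
Step 1: enter (7,0), '.' pass, move right to (7,1)
Step 2: enter (7,1), '.' pass, move right to (7,2)
Step 3: enter (7,2), '.' pass, move right to (7,3)
Step 4: enter (7,3), '.' pass, move right to (7,4)
Step 5: enter (7,4), '\' deflects right->down, move down to (8,4)
Step 6: at (8,4) — EXIT via bottom edge, pos 4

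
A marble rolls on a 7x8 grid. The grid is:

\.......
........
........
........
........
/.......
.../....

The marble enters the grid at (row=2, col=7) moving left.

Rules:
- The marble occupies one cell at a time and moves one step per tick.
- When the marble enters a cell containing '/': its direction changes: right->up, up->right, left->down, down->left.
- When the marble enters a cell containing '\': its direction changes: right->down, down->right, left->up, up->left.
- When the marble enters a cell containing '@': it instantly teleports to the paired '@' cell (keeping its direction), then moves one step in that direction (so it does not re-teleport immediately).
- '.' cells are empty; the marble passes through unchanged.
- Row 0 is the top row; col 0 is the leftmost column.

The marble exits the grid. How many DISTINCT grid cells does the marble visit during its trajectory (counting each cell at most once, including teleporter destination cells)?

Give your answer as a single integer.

Answer: 8

Derivation:
Step 1: enter (2,7), '.' pass, move left to (2,6)
Step 2: enter (2,6), '.' pass, move left to (2,5)
Step 3: enter (2,5), '.' pass, move left to (2,4)
Step 4: enter (2,4), '.' pass, move left to (2,3)
Step 5: enter (2,3), '.' pass, move left to (2,2)
Step 6: enter (2,2), '.' pass, move left to (2,1)
Step 7: enter (2,1), '.' pass, move left to (2,0)
Step 8: enter (2,0), '.' pass, move left to (2,-1)
Step 9: at (2,-1) — EXIT via left edge, pos 2
Distinct cells visited: 8 (path length 8)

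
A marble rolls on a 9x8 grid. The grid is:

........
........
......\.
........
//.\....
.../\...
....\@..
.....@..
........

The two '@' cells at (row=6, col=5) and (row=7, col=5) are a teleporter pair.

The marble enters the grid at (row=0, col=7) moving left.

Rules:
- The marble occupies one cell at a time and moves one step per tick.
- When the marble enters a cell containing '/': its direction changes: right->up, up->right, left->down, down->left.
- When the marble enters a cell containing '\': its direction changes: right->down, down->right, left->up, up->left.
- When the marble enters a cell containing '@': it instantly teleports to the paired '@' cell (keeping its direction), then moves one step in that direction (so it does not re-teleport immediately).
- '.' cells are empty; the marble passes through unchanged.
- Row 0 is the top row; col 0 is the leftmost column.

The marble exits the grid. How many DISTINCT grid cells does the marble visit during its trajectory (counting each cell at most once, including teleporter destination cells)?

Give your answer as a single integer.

Answer: 8

Derivation:
Step 1: enter (0,7), '.' pass, move left to (0,6)
Step 2: enter (0,6), '.' pass, move left to (0,5)
Step 3: enter (0,5), '.' pass, move left to (0,4)
Step 4: enter (0,4), '.' pass, move left to (0,3)
Step 5: enter (0,3), '.' pass, move left to (0,2)
Step 6: enter (0,2), '.' pass, move left to (0,1)
Step 7: enter (0,1), '.' pass, move left to (0,0)
Step 8: enter (0,0), '.' pass, move left to (0,-1)
Step 9: at (0,-1) — EXIT via left edge, pos 0
Distinct cells visited: 8 (path length 8)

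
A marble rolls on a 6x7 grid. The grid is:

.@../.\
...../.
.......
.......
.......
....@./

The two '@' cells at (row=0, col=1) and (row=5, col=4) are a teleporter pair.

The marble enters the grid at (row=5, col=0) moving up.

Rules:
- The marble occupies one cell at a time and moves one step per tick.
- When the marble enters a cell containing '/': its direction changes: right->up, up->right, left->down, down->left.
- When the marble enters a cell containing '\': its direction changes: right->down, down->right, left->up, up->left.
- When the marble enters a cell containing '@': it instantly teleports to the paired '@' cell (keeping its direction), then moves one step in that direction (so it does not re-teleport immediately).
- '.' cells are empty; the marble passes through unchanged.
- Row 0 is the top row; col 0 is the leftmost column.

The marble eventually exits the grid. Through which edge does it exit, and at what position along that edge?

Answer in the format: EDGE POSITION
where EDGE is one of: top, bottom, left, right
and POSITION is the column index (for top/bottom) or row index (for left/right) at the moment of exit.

Step 1: enter (5,0), '.' pass, move up to (4,0)
Step 2: enter (4,0), '.' pass, move up to (3,0)
Step 3: enter (3,0), '.' pass, move up to (2,0)
Step 4: enter (2,0), '.' pass, move up to (1,0)
Step 5: enter (1,0), '.' pass, move up to (0,0)
Step 6: enter (0,0), '.' pass, move up to (-1,0)
Step 7: at (-1,0) — EXIT via top edge, pos 0

Answer: top 0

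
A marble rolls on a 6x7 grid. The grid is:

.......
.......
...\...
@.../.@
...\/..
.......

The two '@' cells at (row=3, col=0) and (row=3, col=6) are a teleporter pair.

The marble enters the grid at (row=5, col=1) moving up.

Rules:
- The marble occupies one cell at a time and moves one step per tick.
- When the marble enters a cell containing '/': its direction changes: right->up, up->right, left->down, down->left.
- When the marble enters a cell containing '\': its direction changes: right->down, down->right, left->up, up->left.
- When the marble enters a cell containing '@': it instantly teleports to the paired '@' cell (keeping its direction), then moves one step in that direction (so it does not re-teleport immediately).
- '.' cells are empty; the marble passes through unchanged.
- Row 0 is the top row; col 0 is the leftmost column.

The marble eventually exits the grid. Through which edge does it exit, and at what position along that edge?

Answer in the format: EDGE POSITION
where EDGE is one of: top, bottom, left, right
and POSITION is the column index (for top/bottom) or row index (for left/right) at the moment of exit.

Step 1: enter (5,1), '.' pass, move up to (4,1)
Step 2: enter (4,1), '.' pass, move up to (3,1)
Step 3: enter (3,1), '.' pass, move up to (2,1)
Step 4: enter (2,1), '.' pass, move up to (1,1)
Step 5: enter (1,1), '.' pass, move up to (0,1)
Step 6: enter (0,1), '.' pass, move up to (-1,1)
Step 7: at (-1,1) — EXIT via top edge, pos 1

Answer: top 1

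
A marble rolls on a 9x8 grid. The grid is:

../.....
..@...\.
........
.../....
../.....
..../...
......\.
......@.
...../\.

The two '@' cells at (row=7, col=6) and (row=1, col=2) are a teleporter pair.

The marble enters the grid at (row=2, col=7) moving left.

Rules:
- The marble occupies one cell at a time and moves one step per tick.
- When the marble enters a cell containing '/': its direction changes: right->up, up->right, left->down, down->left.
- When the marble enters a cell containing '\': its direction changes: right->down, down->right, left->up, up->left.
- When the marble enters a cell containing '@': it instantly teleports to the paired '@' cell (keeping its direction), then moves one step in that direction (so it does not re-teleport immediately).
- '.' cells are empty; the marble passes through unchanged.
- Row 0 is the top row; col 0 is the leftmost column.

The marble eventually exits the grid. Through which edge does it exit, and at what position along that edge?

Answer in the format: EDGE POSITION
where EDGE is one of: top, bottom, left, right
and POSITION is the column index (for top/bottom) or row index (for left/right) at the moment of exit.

Step 1: enter (2,7), '.' pass, move left to (2,6)
Step 2: enter (2,6), '.' pass, move left to (2,5)
Step 3: enter (2,5), '.' pass, move left to (2,4)
Step 4: enter (2,4), '.' pass, move left to (2,3)
Step 5: enter (2,3), '.' pass, move left to (2,2)
Step 6: enter (2,2), '.' pass, move left to (2,1)
Step 7: enter (2,1), '.' pass, move left to (2,0)
Step 8: enter (2,0), '.' pass, move left to (2,-1)
Step 9: at (2,-1) — EXIT via left edge, pos 2

Answer: left 2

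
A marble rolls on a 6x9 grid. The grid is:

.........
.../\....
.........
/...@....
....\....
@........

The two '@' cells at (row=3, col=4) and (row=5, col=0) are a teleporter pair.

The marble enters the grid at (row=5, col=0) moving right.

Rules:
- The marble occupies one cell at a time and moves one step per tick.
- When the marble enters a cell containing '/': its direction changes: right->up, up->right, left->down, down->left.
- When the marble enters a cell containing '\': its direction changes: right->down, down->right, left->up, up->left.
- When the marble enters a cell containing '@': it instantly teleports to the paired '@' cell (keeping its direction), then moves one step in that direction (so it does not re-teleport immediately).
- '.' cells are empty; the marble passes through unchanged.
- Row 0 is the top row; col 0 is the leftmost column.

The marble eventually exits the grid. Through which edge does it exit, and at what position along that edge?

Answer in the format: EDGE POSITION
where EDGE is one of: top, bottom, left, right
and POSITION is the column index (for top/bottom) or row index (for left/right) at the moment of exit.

Step 1: enter (5,0), '@' teleport (5,0)->(3,4), also enter (3,4), move right to (3,5)
Step 2: enter (3,5), '.' pass, move right to (3,6)
Step 3: enter (3,6), '.' pass, move right to (3,7)
Step 4: enter (3,7), '.' pass, move right to (3,8)
Step 5: enter (3,8), '.' pass, move right to (3,9)
Step 6: at (3,9) — EXIT via right edge, pos 3

Answer: right 3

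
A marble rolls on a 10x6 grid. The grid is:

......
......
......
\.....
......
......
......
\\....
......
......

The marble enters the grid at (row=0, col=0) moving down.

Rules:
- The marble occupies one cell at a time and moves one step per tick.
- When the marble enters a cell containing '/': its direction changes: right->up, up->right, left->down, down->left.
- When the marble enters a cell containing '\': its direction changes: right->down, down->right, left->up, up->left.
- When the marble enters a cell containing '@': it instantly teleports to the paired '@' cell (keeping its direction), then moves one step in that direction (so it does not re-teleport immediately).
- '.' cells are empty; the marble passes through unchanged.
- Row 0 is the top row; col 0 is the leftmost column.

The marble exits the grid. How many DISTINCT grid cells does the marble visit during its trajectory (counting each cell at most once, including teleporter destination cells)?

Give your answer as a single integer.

Step 1: enter (0,0), '.' pass, move down to (1,0)
Step 2: enter (1,0), '.' pass, move down to (2,0)
Step 3: enter (2,0), '.' pass, move down to (3,0)
Step 4: enter (3,0), '\' deflects down->right, move right to (3,1)
Step 5: enter (3,1), '.' pass, move right to (3,2)
Step 6: enter (3,2), '.' pass, move right to (3,3)
Step 7: enter (3,3), '.' pass, move right to (3,4)
Step 8: enter (3,4), '.' pass, move right to (3,5)
Step 9: enter (3,5), '.' pass, move right to (3,6)
Step 10: at (3,6) — EXIT via right edge, pos 3
Distinct cells visited: 9 (path length 9)

Answer: 9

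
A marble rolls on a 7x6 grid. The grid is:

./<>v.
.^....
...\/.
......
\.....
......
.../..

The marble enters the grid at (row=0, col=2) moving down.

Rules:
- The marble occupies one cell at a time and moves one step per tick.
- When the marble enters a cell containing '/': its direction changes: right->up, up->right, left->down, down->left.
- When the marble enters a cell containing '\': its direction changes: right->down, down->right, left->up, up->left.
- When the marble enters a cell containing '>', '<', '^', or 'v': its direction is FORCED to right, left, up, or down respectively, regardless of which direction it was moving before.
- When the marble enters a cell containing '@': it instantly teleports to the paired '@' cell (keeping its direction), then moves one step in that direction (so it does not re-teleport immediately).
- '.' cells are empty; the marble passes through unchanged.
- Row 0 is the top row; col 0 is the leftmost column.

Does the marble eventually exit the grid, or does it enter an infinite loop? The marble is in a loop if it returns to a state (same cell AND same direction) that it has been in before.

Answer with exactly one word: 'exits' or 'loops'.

Answer: loops

Derivation:
Step 1: enter (0,2), '<' forces down->left, move left to (0,1)
Step 2: enter (0,1), '/' deflects left->down, move down to (1,1)
Step 3: enter (1,1), '^' forces down->up, move up to (0,1)
Step 4: enter (0,1), '/' deflects up->right, move right to (0,2)
Step 5: enter (0,2), '<' forces right->left, move left to (0,1)
Step 6: at (0,1) dir=left — LOOP DETECTED (seen before)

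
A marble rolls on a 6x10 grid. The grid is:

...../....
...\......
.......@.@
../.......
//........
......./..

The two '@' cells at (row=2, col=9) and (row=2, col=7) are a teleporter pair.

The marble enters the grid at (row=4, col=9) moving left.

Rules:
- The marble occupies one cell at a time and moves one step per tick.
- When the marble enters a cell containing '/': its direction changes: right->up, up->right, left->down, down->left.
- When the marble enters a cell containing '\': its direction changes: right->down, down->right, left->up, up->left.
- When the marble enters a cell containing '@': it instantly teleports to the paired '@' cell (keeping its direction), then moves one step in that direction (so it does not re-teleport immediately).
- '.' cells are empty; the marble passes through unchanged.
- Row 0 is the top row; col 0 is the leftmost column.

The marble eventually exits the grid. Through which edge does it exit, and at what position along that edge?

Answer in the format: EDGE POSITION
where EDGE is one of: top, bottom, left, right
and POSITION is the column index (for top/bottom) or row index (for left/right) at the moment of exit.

Step 1: enter (4,9), '.' pass, move left to (4,8)
Step 2: enter (4,8), '.' pass, move left to (4,7)
Step 3: enter (4,7), '.' pass, move left to (4,6)
Step 4: enter (4,6), '.' pass, move left to (4,5)
Step 5: enter (4,5), '.' pass, move left to (4,4)
Step 6: enter (4,4), '.' pass, move left to (4,3)
Step 7: enter (4,3), '.' pass, move left to (4,2)
Step 8: enter (4,2), '.' pass, move left to (4,1)
Step 9: enter (4,1), '/' deflects left->down, move down to (5,1)
Step 10: enter (5,1), '.' pass, move down to (6,1)
Step 11: at (6,1) — EXIT via bottom edge, pos 1

Answer: bottom 1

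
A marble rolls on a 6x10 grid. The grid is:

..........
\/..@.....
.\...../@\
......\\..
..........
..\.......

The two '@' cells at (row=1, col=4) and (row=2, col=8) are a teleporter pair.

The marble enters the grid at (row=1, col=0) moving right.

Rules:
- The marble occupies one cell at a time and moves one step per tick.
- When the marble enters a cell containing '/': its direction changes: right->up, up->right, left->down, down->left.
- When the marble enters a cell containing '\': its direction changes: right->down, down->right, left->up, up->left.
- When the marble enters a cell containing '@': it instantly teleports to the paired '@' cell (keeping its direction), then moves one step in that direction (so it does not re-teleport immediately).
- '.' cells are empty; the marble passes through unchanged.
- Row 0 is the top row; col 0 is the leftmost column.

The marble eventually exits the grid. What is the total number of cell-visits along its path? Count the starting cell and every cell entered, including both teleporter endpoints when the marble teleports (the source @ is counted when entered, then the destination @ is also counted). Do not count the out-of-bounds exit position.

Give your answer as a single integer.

Answer: 5

Derivation:
Step 1: enter (1,0), '\' deflects right->down, move down to (2,0)
Step 2: enter (2,0), '.' pass, move down to (3,0)
Step 3: enter (3,0), '.' pass, move down to (4,0)
Step 4: enter (4,0), '.' pass, move down to (5,0)
Step 5: enter (5,0), '.' pass, move down to (6,0)
Step 6: at (6,0) — EXIT via bottom edge, pos 0
Path length (cell visits): 5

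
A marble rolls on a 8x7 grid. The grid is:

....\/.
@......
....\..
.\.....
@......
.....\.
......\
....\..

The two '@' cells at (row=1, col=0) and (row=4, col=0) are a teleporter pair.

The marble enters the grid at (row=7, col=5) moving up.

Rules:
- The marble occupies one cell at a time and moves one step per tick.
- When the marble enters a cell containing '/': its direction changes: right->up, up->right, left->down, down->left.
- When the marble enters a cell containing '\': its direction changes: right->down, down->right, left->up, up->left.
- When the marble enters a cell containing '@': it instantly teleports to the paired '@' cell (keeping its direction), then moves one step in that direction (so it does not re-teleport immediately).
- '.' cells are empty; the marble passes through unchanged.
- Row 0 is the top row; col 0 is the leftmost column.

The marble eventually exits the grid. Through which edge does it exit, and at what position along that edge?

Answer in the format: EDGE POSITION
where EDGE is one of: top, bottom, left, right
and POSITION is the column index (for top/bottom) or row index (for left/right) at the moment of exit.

Answer: left 5

Derivation:
Step 1: enter (7,5), '.' pass, move up to (6,5)
Step 2: enter (6,5), '.' pass, move up to (5,5)
Step 3: enter (5,5), '\' deflects up->left, move left to (5,4)
Step 4: enter (5,4), '.' pass, move left to (5,3)
Step 5: enter (5,3), '.' pass, move left to (5,2)
Step 6: enter (5,2), '.' pass, move left to (5,1)
Step 7: enter (5,1), '.' pass, move left to (5,0)
Step 8: enter (5,0), '.' pass, move left to (5,-1)
Step 9: at (5,-1) — EXIT via left edge, pos 5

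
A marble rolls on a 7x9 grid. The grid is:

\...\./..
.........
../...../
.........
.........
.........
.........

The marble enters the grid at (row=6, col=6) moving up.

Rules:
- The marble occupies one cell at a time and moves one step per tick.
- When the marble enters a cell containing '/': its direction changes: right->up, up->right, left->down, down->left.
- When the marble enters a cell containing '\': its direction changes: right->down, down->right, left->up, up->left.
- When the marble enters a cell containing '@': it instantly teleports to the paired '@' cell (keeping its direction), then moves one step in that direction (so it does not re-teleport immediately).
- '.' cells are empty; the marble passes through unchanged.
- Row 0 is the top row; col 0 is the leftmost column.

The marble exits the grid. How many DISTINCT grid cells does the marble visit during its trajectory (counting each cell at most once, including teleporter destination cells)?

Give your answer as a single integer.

Answer: 9

Derivation:
Step 1: enter (6,6), '.' pass, move up to (5,6)
Step 2: enter (5,6), '.' pass, move up to (4,6)
Step 3: enter (4,6), '.' pass, move up to (3,6)
Step 4: enter (3,6), '.' pass, move up to (2,6)
Step 5: enter (2,6), '.' pass, move up to (1,6)
Step 6: enter (1,6), '.' pass, move up to (0,6)
Step 7: enter (0,6), '/' deflects up->right, move right to (0,7)
Step 8: enter (0,7), '.' pass, move right to (0,8)
Step 9: enter (0,8), '.' pass, move right to (0,9)
Step 10: at (0,9) — EXIT via right edge, pos 0
Distinct cells visited: 9 (path length 9)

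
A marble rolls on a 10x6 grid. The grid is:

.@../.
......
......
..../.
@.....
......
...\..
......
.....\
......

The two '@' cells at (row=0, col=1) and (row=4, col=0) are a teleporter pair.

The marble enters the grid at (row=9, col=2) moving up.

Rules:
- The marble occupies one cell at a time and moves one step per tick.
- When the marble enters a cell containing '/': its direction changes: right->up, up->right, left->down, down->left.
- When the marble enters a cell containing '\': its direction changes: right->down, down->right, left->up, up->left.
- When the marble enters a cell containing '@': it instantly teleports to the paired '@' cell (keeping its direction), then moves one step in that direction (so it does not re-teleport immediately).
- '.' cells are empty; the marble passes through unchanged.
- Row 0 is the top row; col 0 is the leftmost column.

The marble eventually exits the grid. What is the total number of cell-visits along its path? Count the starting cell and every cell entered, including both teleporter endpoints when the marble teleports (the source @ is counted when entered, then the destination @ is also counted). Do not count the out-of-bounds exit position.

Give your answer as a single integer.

Answer: 10

Derivation:
Step 1: enter (9,2), '.' pass, move up to (8,2)
Step 2: enter (8,2), '.' pass, move up to (7,2)
Step 3: enter (7,2), '.' pass, move up to (6,2)
Step 4: enter (6,2), '.' pass, move up to (5,2)
Step 5: enter (5,2), '.' pass, move up to (4,2)
Step 6: enter (4,2), '.' pass, move up to (3,2)
Step 7: enter (3,2), '.' pass, move up to (2,2)
Step 8: enter (2,2), '.' pass, move up to (1,2)
Step 9: enter (1,2), '.' pass, move up to (0,2)
Step 10: enter (0,2), '.' pass, move up to (-1,2)
Step 11: at (-1,2) — EXIT via top edge, pos 2
Path length (cell visits): 10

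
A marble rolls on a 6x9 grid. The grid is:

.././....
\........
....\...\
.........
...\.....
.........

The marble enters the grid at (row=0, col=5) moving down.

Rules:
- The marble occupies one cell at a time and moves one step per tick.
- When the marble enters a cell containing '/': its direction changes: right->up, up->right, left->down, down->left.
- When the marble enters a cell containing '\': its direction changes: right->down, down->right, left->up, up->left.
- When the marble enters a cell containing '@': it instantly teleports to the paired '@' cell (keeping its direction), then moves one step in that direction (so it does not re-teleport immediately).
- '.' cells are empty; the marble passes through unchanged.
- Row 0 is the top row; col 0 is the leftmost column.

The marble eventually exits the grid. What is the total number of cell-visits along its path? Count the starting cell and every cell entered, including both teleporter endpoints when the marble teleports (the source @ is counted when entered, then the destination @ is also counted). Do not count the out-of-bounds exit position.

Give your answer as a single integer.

Answer: 6

Derivation:
Step 1: enter (0,5), '.' pass, move down to (1,5)
Step 2: enter (1,5), '.' pass, move down to (2,5)
Step 3: enter (2,5), '.' pass, move down to (3,5)
Step 4: enter (3,5), '.' pass, move down to (4,5)
Step 5: enter (4,5), '.' pass, move down to (5,5)
Step 6: enter (5,5), '.' pass, move down to (6,5)
Step 7: at (6,5) — EXIT via bottom edge, pos 5
Path length (cell visits): 6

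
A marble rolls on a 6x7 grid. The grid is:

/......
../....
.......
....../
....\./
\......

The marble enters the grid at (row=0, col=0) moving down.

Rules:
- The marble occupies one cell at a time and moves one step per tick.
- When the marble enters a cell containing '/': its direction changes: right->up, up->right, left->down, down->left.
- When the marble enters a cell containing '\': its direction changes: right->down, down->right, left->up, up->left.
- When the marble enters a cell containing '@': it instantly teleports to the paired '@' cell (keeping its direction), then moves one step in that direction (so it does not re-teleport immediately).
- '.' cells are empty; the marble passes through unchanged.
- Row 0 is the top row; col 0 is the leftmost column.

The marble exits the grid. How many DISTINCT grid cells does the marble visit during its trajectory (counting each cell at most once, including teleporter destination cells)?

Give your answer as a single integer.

Step 1: enter (0,0), '/' deflects down->left, move left to (0,-1)
Step 2: at (0,-1) — EXIT via left edge, pos 0
Distinct cells visited: 1 (path length 1)

Answer: 1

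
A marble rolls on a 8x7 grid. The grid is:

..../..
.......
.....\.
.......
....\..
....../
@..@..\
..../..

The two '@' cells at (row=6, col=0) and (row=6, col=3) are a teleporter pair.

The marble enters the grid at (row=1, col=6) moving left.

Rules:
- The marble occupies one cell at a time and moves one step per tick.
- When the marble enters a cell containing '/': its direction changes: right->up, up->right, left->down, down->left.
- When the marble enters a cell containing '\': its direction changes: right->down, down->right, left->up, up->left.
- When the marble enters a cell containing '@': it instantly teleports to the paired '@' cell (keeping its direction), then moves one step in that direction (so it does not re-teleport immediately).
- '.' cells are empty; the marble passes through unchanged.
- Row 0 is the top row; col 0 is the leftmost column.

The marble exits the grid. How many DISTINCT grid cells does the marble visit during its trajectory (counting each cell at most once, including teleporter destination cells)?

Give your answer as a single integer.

Step 1: enter (1,6), '.' pass, move left to (1,5)
Step 2: enter (1,5), '.' pass, move left to (1,4)
Step 3: enter (1,4), '.' pass, move left to (1,3)
Step 4: enter (1,3), '.' pass, move left to (1,2)
Step 5: enter (1,2), '.' pass, move left to (1,1)
Step 6: enter (1,1), '.' pass, move left to (1,0)
Step 7: enter (1,0), '.' pass, move left to (1,-1)
Step 8: at (1,-1) — EXIT via left edge, pos 1
Distinct cells visited: 7 (path length 7)

Answer: 7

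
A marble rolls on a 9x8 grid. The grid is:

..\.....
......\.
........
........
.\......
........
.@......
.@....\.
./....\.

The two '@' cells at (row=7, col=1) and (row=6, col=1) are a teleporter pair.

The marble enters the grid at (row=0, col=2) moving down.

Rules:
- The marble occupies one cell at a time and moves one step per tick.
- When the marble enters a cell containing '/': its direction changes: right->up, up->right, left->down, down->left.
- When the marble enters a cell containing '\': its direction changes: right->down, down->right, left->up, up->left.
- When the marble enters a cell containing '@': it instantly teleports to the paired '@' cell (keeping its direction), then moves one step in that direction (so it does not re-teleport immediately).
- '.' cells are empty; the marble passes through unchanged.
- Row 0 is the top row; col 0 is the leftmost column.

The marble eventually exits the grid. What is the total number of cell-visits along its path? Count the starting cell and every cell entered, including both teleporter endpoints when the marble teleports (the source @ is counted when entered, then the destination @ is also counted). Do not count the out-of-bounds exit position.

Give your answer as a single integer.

Answer: 6

Derivation:
Step 1: enter (0,2), '\' deflects down->right, move right to (0,3)
Step 2: enter (0,3), '.' pass, move right to (0,4)
Step 3: enter (0,4), '.' pass, move right to (0,5)
Step 4: enter (0,5), '.' pass, move right to (0,6)
Step 5: enter (0,6), '.' pass, move right to (0,7)
Step 6: enter (0,7), '.' pass, move right to (0,8)
Step 7: at (0,8) — EXIT via right edge, pos 0
Path length (cell visits): 6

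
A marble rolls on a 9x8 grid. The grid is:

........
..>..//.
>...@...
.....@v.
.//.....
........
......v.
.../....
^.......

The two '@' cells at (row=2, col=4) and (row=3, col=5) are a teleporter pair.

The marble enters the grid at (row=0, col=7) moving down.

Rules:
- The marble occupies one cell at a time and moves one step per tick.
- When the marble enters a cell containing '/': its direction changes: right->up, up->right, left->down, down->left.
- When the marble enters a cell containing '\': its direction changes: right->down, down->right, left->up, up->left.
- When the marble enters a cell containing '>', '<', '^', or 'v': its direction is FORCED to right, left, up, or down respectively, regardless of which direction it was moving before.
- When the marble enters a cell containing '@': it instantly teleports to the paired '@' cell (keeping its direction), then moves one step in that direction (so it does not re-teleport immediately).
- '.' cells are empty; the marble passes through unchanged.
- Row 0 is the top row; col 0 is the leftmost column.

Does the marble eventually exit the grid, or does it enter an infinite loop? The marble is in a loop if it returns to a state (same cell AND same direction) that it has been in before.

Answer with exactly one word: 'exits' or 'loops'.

Answer: exits

Derivation:
Step 1: enter (0,7), '.' pass, move down to (1,7)
Step 2: enter (1,7), '.' pass, move down to (2,7)
Step 3: enter (2,7), '.' pass, move down to (3,7)
Step 4: enter (3,7), '.' pass, move down to (4,7)
Step 5: enter (4,7), '.' pass, move down to (5,7)
Step 6: enter (5,7), '.' pass, move down to (6,7)
Step 7: enter (6,7), '.' pass, move down to (7,7)
Step 8: enter (7,7), '.' pass, move down to (8,7)
Step 9: enter (8,7), '.' pass, move down to (9,7)
Step 10: at (9,7) — EXIT via bottom edge, pos 7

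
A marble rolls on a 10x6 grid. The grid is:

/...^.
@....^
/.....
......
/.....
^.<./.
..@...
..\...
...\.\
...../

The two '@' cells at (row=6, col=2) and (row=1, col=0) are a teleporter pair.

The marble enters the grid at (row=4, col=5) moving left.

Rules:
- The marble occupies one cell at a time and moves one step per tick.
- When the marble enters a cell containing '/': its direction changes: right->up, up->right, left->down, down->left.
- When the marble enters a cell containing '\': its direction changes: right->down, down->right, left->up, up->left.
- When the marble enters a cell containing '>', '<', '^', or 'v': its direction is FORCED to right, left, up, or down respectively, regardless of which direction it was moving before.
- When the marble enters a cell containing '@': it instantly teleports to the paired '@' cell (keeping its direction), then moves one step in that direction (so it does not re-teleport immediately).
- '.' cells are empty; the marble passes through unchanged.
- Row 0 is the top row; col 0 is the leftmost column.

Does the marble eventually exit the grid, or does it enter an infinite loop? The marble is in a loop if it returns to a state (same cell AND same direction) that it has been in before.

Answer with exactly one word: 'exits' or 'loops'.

Answer: exits

Derivation:
Step 1: enter (4,5), '.' pass, move left to (4,4)
Step 2: enter (4,4), '.' pass, move left to (4,3)
Step 3: enter (4,3), '.' pass, move left to (4,2)
Step 4: enter (4,2), '.' pass, move left to (4,1)
Step 5: enter (4,1), '.' pass, move left to (4,0)
Step 6: enter (4,0), '/' deflects left->down, move down to (5,0)
Step 7: enter (5,0), '^' forces down->up, move up to (4,0)
Step 8: enter (4,0), '/' deflects up->right, move right to (4,1)
Step 9: enter (4,1), '.' pass, move right to (4,2)
Step 10: enter (4,2), '.' pass, move right to (4,3)
Step 11: enter (4,3), '.' pass, move right to (4,4)
Step 12: enter (4,4), '.' pass, move right to (4,5)
Step 13: enter (4,5), '.' pass, move right to (4,6)
Step 14: at (4,6) — EXIT via right edge, pos 4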